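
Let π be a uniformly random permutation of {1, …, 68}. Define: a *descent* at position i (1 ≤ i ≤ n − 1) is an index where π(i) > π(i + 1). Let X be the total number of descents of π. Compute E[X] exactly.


Write X = Σ X_I over i = 1, …, 67, with X_I the indicator of one descent.
There are 67 indicators.
For each fixed i, the pair (π(i), π(i+1)) is a uniformly random ordered pair of distinct values from {1, …, 68}; by symmetry P[π(i) > π(i+1)] = 1/2.
By linearity: E[X] = 67 · (1/2) = (68 − 1) · (1/2) = 67/2 ≈ 33.500000.

E[X] = 67/2 = 33.500000.


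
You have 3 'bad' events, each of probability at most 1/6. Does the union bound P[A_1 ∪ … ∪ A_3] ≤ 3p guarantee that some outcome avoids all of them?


Union bound: P[∪_{i=1}^{3} A_i] ≤ Σ_i P[A_i] ≤ 3·p = 3·(1/6) = 1/2.
Numerically: 1/2 ≈ 0.500000.
Is 1/2 < 1? YES.
Since P[∪ A_i] ≤ 1/2 < 1, the complement has P[∩ A_i^c] ≥ 1 − 1/2 = 1/2 > 0, so some outcome avoids every A_i.

3·p = 1/2 ≈ 0.500000; existence CERTIFIED by the union bound.


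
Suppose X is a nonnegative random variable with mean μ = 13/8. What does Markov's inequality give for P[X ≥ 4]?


μ = E[X] = 13/8, a = 4.
Markov: P[X ≥ 4] ≤ μ/a = (13/8)/4 = 13/32.
Numerically: ≈ 0.40625.
(Since a = 4 > μ = 1.62500, the bound 13/32 is < 1 and informative.)

P[X ≥ 4] ≤ 13/32 ≈ 0.40625.


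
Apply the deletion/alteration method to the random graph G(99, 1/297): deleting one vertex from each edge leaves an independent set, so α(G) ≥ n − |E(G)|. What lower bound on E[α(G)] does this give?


E[|E(G)|] = C(99, 2)·p = 4851 · (1/297) = 49/3.
E[α(G)] ≥ n − E[|E(G)|] = 99 − 49/3 = 248/3.
Numerically: ≈ 82.667.
(This is only a lower bound; the true E[α(G)] may be larger.)

E[α(G)] ≥ 248/3 ≈ 82.667.


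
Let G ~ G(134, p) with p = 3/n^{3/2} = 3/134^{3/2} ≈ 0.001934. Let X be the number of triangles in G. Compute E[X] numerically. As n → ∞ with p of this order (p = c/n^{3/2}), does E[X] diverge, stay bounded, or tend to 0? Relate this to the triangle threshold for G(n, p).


Number of potential triangles: C(134, 3) = 392084.
Each occurs with probability p³ ≈ (0.001934)³ ≈ 7.2342277e-09.
By linearity: E[X] = C(134, 3)·p³ ≈ 392084 · 7.2342277e-09 ≈ 0.00284.
Since α = 3/2 > 1, p = c/n^{3/2} = o(1/n) is below the triangle threshold p ~ 1/n. Asymptotically E[X] ~ (c³/6)·n^{3(1−α)} = (3³/6)·n^{-1.5} → 0, so by Markov's inequality G has no triangles w.h.p.

E[X] ≈ 0.00284; in regime p = Θ(1/n^{3/2}) E[X] tends to 0 (below the triangle threshold p ~ 1/n).


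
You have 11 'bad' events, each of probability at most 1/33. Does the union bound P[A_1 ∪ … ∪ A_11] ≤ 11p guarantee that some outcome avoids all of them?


Union bound: P[∪_{i=1}^{11} A_i] ≤ Σ_i P[A_i] ≤ 11·p = 11·(1/33) = 1/3.
Numerically: 1/3 ≈ 0.33333.
Is 1/3 < 1? YES.
Since P[∪ A_i] ≤ 1/3 < 1, the complement has P[∩ A_i^c] ≥ 1 − 1/3 = 2/3 > 0, so some outcome avoids every A_i.

11·p = 1/3 ≈ 0.33333; existence CERTIFIED by the union bound.


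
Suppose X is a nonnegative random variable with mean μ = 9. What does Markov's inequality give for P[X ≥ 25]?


μ = E[X] = 9, a = 25.
Markov: P[X ≥ 25] ≤ μ/a = (9)/25 = 9/25.
Numerically: ≈ 0.360.
(Since a = 25 > μ = 9.000, the bound 9/25 is < 1 and informative.)

P[X ≥ 25] ≤ 9/25 ≈ 0.360.


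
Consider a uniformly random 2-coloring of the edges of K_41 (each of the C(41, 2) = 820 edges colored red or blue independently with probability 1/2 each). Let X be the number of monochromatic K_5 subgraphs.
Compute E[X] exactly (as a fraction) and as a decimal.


Let X = Σ_S X_S over the C(41, 5) = 749398 subsets S of size 5, where X_S = 1 if the K_5 on S is monochromatic.
For a fixed S, the K_5 on S has C(5, 2) = 10 edges. P[all 10 edges red] = (1/2)^10, and likewise for blue, so P[monochromatic] = 2·(1/2)^10 = 2^{1 − 10} = 1/512.
By linearity of expectation: E[X] = C(41, 5) · 2^{1 − 10} = 749398 · 1/512 = 374699/256.
Numerically: E[X] ≈ 1463.668.

E[X] = C(41,5)·2^(1−C(5,2)) = 374699/256 ≈ 1463.668.


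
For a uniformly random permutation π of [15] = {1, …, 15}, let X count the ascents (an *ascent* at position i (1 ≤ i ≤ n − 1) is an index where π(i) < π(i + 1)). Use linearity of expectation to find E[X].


Write X = Σ X_I over i = 1, …, 14, with X_I the indicator of one ascent.
There are 14 indicators.
For each fixed i, the pair (π(i), π(i+1)) is a uniformly random ordered pair of distinct values from {1, …, 15}; by symmetry P[π(i) < π(i+1)] = 1/2.
By linearity: E[X] = 14 · (1/2) = (15 − 1) · (1/2) = 7 ≈ 7.000.

E[X] = 7 = 7.000.


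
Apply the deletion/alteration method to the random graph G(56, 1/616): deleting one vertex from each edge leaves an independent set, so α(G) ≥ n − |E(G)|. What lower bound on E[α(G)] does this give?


E[|E(G)|] = C(56, 2)·p = 1540 · (1/616) = 5/2.
E[α(G)] ≥ n − E[|E(G)|] = 56 − 5/2 = 107/2.
Numerically: ≈ 53.500000.
(This is only a lower bound; the true E[α(G)] may be larger.)

E[α(G)] ≥ 107/2 ≈ 53.500000.


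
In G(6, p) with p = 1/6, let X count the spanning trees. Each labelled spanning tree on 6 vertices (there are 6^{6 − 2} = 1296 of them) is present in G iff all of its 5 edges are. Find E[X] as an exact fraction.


K_6 has 6^{6 − 2} = 1296 labelled spanning trees.
For each such spanning tree H, let X_H = 1 if all 5 edges of H are present in G. Then P[X_H = 1] = p^{5} = (1/6)^{5} = 1/7776.
By linearity of expectation: E[X] = Σ_H E[X_H] = 1296 · p^{5} = 1296 · 1/7776 = 1/6.
Numerically: E[X] ≈ 0.166667.

E[X] = 1296 · (1/6)^{5} = 1/6 ≈ 0.166667.


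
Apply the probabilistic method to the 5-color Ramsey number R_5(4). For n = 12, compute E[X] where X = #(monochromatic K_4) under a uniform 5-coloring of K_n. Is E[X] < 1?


E[X] = C(12, 4) · 5^{1 − 6} = 495 · 5^{−5} = 495/3125.
As a reduced fraction: E[X] = 99/625 ≈ 0.1584000.
Is E[X] < 1? YES.
Since E[X] < 1, there exists a 5-coloring of K_{12} with no monochromatic K_4; hence R_5(4) > 12.

E[X] = 99/625 ≈ 0.1584000; E[X] < 1, so R_5(4) > 12.


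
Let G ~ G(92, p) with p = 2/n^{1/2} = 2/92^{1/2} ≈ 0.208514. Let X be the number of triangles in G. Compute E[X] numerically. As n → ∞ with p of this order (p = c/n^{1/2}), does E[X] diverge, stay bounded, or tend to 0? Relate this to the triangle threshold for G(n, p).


Number of potential triangles: C(92, 3) = 125580.
Each occurs with probability p³ ≈ (0.208514)³ ≈ 9.06584409e-03.
By linearity: E[X] = C(92, 3)·p³ ≈ 125580 · 9.06584409e-03 ≈ 1138.488701.
Since α = 1/2 < 1, p = c/n^{1/2} ≫ 1/n is above the triangle threshold p ~ 1/n. Asymptotically E[X] ~ (c³/6)·n^{3(1−α)} = (2³/6)·n^{1.5} → ∞; triangles are abundant w.h.p.

E[X] ≈ 1138.488701; in regime p = Θ(1/n^{1/2}) E[X] diverges (above the triangle threshold p ~ 1/n).


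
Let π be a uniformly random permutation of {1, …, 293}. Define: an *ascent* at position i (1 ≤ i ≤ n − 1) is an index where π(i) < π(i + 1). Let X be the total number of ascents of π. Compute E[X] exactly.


Write X = Σ X_I over i = 1, …, 292, with X_I the indicator of one ascent.
There are 292 indicators.
For each fixed i, the pair (π(i), π(i+1)) is a uniformly random ordered pair of distinct values from {1, …, 293}; by symmetry P[π(i) < π(i+1)] = 1/2.
By linearity: E[X] = 292 · (1/2) = (293 − 1) · (1/2) = 146 ≈ 146.000.

E[X] = 146 = 146.000.


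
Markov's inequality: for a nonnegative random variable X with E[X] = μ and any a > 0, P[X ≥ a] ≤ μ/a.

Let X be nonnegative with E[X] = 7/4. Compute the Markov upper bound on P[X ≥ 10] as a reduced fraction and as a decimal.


μ = E[X] = 7/4, a = 10.
Markov: P[X ≥ 10] ≤ μ/a = (7/4)/10 = 7/40.
Numerically: ≈ 0.1750.
(Since a = 10 > μ = 1.7500, the bound 7/40 is < 1 and informative.)

P[X ≥ 10] ≤ 7/40 ≈ 0.1750.


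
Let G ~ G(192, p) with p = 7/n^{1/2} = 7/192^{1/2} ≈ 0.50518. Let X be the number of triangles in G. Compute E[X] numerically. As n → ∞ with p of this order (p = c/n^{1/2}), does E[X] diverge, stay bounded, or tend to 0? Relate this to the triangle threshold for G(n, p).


Number of potential triangles: C(192, 3) = 1161280.
Each occurs with probability p³ ≈ (0.50518)³ ≈ 1.2892652e-01.
By linearity: E[X] = C(192, 3)·p³ ≈ 1161280 · 1.2892652e-01 ≈ 149719.79490.
Since α = 1/2 < 1, p = c/n^{1/2} ≫ 1/n is above the triangle threshold p ~ 1/n. Asymptotically E[X] ~ (c³/6)·n^{3(1−α)} = (7³/6)·n^{1.5} → ∞; triangles are abundant w.h.p.

E[X] ≈ 149719.79490; in regime p = Θ(1/n^{1/2}) E[X] diverges (above the triangle threshold p ~ 1/n).


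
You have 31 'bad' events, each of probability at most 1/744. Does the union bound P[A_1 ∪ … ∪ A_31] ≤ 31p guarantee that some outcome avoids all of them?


Union bound: P[∪_{i=1}^{31} A_i] ≤ Σ_i P[A_i] ≤ 31·p = 31·(1/744) = 1/24.
Numerically: 1/24 ≈ 0.04167.
Is 1/24 < 1? YES.
Since P[∪ A_i] ≤ 1/24 < 1, the complement has P[∩ A_i^c] ≥ 1 − 1/24 = 23/24 > 0, so some outcome avoids every A_i.

31·p = 1/24 ≈ 0.04167; existence CERTIFIED by the union bound.


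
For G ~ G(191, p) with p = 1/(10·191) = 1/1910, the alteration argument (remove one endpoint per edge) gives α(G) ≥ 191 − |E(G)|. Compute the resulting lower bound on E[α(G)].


E[|E(G)|] = C(191, 2)·p = 18145 · (1/1910) = 19/2.
E[α(G)] ≥ n − E[|E(G)|] = 191 − 19/2 = 363/2.
Numerically: ≈ 181.50000.
(This is only a lower bound; the true E[α(G)] may be larger.)

E[α(G)] ≥ 363/2 ≈ 181.50000.


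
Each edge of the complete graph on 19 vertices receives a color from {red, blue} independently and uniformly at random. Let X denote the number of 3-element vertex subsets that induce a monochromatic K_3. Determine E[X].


Let X = Σ_S X_S over the C(19, 3) = 969 subsets S of size 3, where X_S = 1 if the K_3 on S is monochromatic.
For a fixed S, the K_3 on S has C(3, 2) = 3 edges. P[all 3 edges red] = (1/2)^3, and likewise for blue, so P[monochromatic] = 2·(1/2)^3 = 2^{1 − 3} = 1/4.
By linearity of expectation: E[X] = C(19, 3) · 2^{1 − 3} = 969 · 1/4 = 969/4.
Numerically: E[X] ≈ 242.25000.

E[X] = C(19,3)·2^(1−C(3,2)) = 969/4 ≈ 242.25000.


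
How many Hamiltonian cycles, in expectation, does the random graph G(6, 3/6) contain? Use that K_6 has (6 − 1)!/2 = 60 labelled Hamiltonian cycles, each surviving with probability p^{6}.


K_6 has (6 − 1)!/2 = 60 labelled Hamiltonian cycles.
For each such Hamiltonian cycle H, let X_H = 1 if all 6 edges of H are present in G. Then P[X_H = 1] = p^{6} = (1/2)^{6} = 1/64.
By linearity of expectation: E[X] = Σ_H E[X_H] = 60 · p^{6} = 60 · 1/64 = 15/16.
Numerically: E[X] ≈ 0.9375.

E[X] = 60 · (1/2)^{6} = 15/16 ≈ 0.9375.


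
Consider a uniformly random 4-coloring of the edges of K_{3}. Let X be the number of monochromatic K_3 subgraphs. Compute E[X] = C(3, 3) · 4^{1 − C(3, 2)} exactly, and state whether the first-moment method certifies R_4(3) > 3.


E[X] = C(3, 3) · 4^{1 − 3} = 1 · 4^{−2} = 1/16.
As a reduced fraction: E[X] = 1/16 ≈ 0.06250.
Is E[X] < 1? YES.
Since E[X] < 1, there exists a 4-coloring of K_{3} with no monochromatic K_3; hence R_4(3) > 3.

E[X] = 1/16 ≈ 0.06250; E[X] < 1, so R_4(3) > 3.


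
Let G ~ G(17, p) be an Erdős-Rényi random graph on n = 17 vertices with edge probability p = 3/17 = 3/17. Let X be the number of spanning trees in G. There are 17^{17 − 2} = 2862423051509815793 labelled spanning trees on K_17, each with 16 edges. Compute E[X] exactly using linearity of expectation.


K_17 has 17^{17 − 2} = 2862423051509815793 labelled spanning trees.
For each such spanning tree H, let X_H = 1 if all 16 edges of H are present in G. Then P[X_H = 1] = p^{16} = (3/17)^{16} = 43046721/48661191875666868481.
By linearity: E[X] = Σ_H E[X_H] = 2862423051509815793 · p^{16} = 2862423051509815793 · 43046721/48661191875666868481 = 43046721/17.
Numerically: E[X] ≈ 2.53216e+06.

E[X] = 2862423051509815793 · (3/17)^{16} = 43046721/17 ≈ 2.53216e+06.


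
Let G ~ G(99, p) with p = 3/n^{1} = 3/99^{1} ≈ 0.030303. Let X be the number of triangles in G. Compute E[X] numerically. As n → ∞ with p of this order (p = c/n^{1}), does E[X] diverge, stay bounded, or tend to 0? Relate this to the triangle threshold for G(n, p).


Number of potential triangles: C(99, 3) = 156849.
Each occurs with probability p³ ≈ (0.030303)³ ≈ 2.78264741e-05.
By linearity: E[X] = C(99, 3)·p³ ≈ 156849 · 2.78264741e-05 ≈ 4.364555.
Here α = 1, so p = 3/n is exactly at the triangle threshold p ~ 1/n. Asymptotically E[X] → c³/6 = 3³/6 = 9/2 ≈ 4.500000, a bounded constant. In this regime the triangle count is asymptotically Poisson(c³/6).

E[X] ≈ 4.364555; in regime p = Θ(1/n^{1}) E[X] stays bounded (at the triangle threshold p ~ 1/n).


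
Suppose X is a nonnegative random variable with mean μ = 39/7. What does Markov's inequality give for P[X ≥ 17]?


μ = E[X] = 39/7, a = 17.
Markov: P[X ≥ 17] ≤ μ/a = (39/7)/17 = 39/119.
Numerically: ≈ 0.327731.
(Since a = 17 > μ = 5.571429, the bound 39/119 is < 1 and informative.)

P[X ≥ 17] ≤ 39/119 ≈ 0.327731.


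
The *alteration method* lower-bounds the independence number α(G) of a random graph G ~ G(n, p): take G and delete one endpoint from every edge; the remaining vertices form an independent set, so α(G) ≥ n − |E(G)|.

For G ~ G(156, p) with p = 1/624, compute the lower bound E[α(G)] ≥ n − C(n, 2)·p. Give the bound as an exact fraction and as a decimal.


E[|E(G)|] = C(156, 2)·p = 12090 · (1/624) = 155/8.
E[α(G)] ≥ n − E[|E(G)|] = 156 − 155/8 = 1093/8.
Numerically: ≈ 136.62500.
(This is only a lower bound; the true E[α(G)] may be larger.)

E[α(G)] ≥ 1093/8 ≈ 136.62500.


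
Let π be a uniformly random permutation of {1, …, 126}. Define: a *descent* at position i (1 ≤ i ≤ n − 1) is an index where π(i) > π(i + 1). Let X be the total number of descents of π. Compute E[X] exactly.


Write X = Σ X_I over i = 1, …, 125, with X_I the indicator of one descent.
There are 125 indicators.
For each fixed i, the pair (π(i), π(i+1)) is a uniformly random ordered pair of distinct values from {1, …, 126}; by symmetry P[π(i) > π(i+1)] = 1/2.
By linearity: E[X] = 125 · (1/2) = (126 − 1) · (1/2) = 125/2 ≈ 62.50000.

E[X] = 125/2 = 62.50000.


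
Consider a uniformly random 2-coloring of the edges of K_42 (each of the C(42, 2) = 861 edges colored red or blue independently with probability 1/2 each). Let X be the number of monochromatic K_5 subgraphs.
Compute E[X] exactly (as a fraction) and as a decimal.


Let X = Σ_S X_S over the C(42, 5) = 850668 subsets S of size 5, where X_S = 1 if the K_5 on S is monochromatic.
For a fixed S, the K_5 on S has C(5, 2) = 10 edges. P[all 10 edges red] = (1/2)^10, and likewise for blue, so P[monochromatic] = 2·(1/2)^10 = 2^{1 − 10} = 1/512.
By linearity of expectation: E[X] = C(42, 5) · 2^{1 − 10} = 850668 · 1/512 = 212667/128.
Numerically: E[X] ≈ 1661.46094.

E[X] = C(42,5)·2^(1−C(5,2)) = 212667/128 ≈ 1661.46094.


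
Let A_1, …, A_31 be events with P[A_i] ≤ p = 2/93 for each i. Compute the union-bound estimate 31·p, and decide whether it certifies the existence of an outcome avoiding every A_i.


Union bound: P[∪_{i=1}^{31} A_i] ≤ Σ_i P[A_i] ≤ 31·p = 31·(2/93) = 2/3.
Numerically: 2/3 ≈ 0.6666667.
Is 2/3 < 1? YES.
Since P[∪ A_i] ≤ 2/3 < 1, the complement has P[∩ A_i^c] ≥ 1 − 2/3 = 1/3 > 0, so some outcome avoids every A_i.

31·p = 2/3 ≈ 0.6666667; existence CERTIFIED by the union bound.


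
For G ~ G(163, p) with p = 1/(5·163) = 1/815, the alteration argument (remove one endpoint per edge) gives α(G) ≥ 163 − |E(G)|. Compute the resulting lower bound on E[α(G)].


E[|E(G)|] = C(163, 2)·p = 13203 · (1/815) = 81/5.
E[α(G)] ≥ n − E[|E(G)|] = 163 − 81/5 = 734/5.
Numerically: ≈ 146.800.
(This is only a lower bound; the true E[α(G)] may be larger.)

E[α(G)] ≥ 734/5 ≈ 146.800.


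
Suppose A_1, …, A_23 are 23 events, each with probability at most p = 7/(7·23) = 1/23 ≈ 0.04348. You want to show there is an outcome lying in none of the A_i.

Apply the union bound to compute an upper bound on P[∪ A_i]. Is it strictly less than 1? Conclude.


Union bound: P[∪_{i=1}^{23} A_i] ≤ Σ_i P[A_i] ≤ 23·p = 23·(1/23) = 1.
Numerically: 1 ≈ 1.00000.
Is 1 < 1? NO.
Since the bound 1 is ≥ 1, the union bound is uninformative here; it does NOT by itself certify existence.

23·p = 1 ≈ 1.00000; existence NOT certified by the union bound.


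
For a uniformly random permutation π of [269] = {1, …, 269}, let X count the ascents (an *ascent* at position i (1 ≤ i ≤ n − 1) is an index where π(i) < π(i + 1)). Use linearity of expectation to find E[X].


Write X = Σ X_I over i = 1, …, 268, with X_I the indicator of one ascent.
There are 268 indicators.
For each fixed i, the pair (π(i), π(i+1)) is a uniformly random ordered pair of distinct values from {1, …, 269}; by symmetry P[π(i) < π(i+1)] = 1/2.
By linearity: E[X] = 268 · (1/2) = (269 − 1) · (1/2) = 134 ≈ 134.0000.

E[X] = 134 = 134.0000.


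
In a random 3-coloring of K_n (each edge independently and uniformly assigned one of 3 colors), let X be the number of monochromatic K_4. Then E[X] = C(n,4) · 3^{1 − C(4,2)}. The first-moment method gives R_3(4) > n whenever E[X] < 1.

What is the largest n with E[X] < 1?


We need C(n, 4) · 3^{1 − 6} < 1, i.e. C(n, 4) < 3^{6 − 1} = 243.
Check values of n near the boundary:
  n = 5: C(5, 4) = 5; 5 < 243? YES
  n = 6: C(6, 4) = 15; 15 < 243? YES
  n = 7: C(7, 4) = 35; 35 < 243? YES
  n = 8: C(8, 4) = 70; 70 < 243? YES
  n = 9: C(9, 4) = 126; 126 < 243? YES
  n = 10: C(10, 4) = 210; 210 < 243? YES
  n = 11: C(11, 4) = 330; 330 < 243? NO
  n = 12: C(12, 4) = 495; 495 < 243? NO
The largest n with C(n, 4) < 243 is n = 10 (where E[X] = 70/81 ≈ 0.864198). Hence R_3(4) > 10, i.e. R_3(4) ≥ 11.

Largest n = 10; hence R_3(4) > 10.


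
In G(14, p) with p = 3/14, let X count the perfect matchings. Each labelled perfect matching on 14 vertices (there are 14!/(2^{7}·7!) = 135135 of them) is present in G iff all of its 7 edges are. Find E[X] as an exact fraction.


K_14 has 14!/(2^{7}·7!) = 135135 labelled perfect matchings.
For each such perfect matching H, let X_H = 1 if all 7 edges of H are present in G. Then P[X_H = 1] = p^{7} = (3/14)^{7} = 2187/105413504.
By linearity of expectation: E[X] = Σ_H E[X_H] = 135135 · p^{7} = 135135 · 2187/105413504 = 42220035/15059072.
Numerically: E[X] ≈ 2.80363.

E[X] = 135135 · (3/14)^{7} = 42220035/15059072 ≈ 2.80363.


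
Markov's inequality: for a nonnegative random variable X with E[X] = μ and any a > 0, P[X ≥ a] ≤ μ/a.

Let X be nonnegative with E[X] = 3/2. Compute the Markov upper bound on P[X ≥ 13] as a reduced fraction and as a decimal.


μ = E[X] = 3/2, a = 13.
Markov: P[X ≥ 13] ≤ μ/a = (3/2)/13 = 3/26.
Numerically: ≈ 0.1154.
(Since a = 13 > μ = 1.5000, the bound 3/26 is < 1 and informative.)

P[X ≥ 13] ≤ 3/26 ≈ 0.1154.


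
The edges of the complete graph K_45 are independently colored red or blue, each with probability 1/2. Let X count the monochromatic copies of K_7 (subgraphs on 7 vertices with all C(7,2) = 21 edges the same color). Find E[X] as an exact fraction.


Let X = Σ_S X_S over the C(45, 7) = 45379620 subsets S of size 7, where X_S = 1 if the K_7 on S is monochromatic.
For a fixed S, the K_7 on S has C(7, 2) = 21 edges. P[all 21 edges red] = (1/2)^21, and likewise for blue, so P[monochromatic] = 2·(1/2)^21 = 2^{1 − 21} = 1/1048576.
By linearity: E[X] = C(45, 7) · 2^{1 − 21} = 45379620 · 1/1048576 = 11344905/262144.
Numerically: E[X] ≈ 43.27738.

E[X] = C(45,7)·2^(1−C(7,2)) = 11344905/262144 ≈ 43.27738.


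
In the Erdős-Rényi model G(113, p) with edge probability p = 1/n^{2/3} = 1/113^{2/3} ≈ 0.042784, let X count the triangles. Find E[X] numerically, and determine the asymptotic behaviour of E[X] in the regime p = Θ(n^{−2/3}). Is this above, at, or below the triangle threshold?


Number of potential triangles: C(113, 3) = 234136.
Each occurs with probability p³ ≈ (0.042784)³ ≈ 7.83146683e-05.
By linearity: E[X] = C(113, 3)·p³ ≈ 234136 · 7.83146683e-05 ≈ 18.336283.
Since α = 2/3 < 1, p = c/n^{2/3} ≫ 1/n is above the triangle threshold p ~ 1/n. Asymptotically E[X] ~ (c³/6)·n^{3(1−α)} = (1³/6)·n^{1} → ∞; triangles are abundant w.h.p.

E[X] ≈ 18.336283; in regime p = Θ(1/n^{2/3}) E[X] diverges (above the triangle threshold p ~ 1/n).


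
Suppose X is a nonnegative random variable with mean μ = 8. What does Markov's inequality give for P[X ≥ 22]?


μ = E[X] = 8, a = 22.
Markov: P[X ≥ 22] ≤ μ/a = (8)/22 = 4/11.
Numerically: ≈ 0.3636.
(Since a = 22 > μ = 8.0000, the bound 4/11 is < 1 and informative.)

P[X ≥ 22] ≤ 4/11 ≈ 0.3636.


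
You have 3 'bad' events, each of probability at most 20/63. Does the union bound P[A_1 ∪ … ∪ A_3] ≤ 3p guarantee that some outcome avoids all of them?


Union bound: P[∪_{i=1}^{3} A_i] ≤ Σ_i P[A_i] ≤ 3·p = 3·(20/63) = 20/21.
Numerically: 20/21 ≈ 0.95238.
Is 20/21 < 1? YES.
Since P[∪ A_i] ≤ 20/21 < 1, the complement has P[∩ A_i^c] ≥ 1 − 20/21 = 1/21 > 0, so some outcome avoids every A_i.

3·p = 20/21 ≈ 0.95238; existence CERTIFIED by the union bound.


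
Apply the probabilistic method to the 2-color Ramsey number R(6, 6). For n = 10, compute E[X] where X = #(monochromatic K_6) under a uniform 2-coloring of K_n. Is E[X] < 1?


E[X] = C(10, 6) · 2^{1 − 15} = 210 · 2^{−14} = 210/16384.
As a reduced fraction: E[X] = 105/8192 ≈ 0.012817.
Is E[X] < 1? YES.
Since E[X] < 1, there exists a 2-coloring of K_{10} with no monochromatic K_6; hence R(6, 6) > 10.

E[X] = 105/8192 ≈ 0.012817; E[X] < 1, so R(6, 6) > 10.


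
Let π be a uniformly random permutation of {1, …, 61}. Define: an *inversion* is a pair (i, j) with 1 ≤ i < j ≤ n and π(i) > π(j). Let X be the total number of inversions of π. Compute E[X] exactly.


Write X = Σ X_I over the C(61, 2) = 1830 pairs i < j, with X_I the indicator of one inversion.
There are 1830 indicators.
For each fixed pair i < j, the values π(i) and π(j) are two distinct elements of {1, …, 61} in uniformly random order; by symmetry P[π(i) > π(j)] = 1/2.
By linearity: E[X] = 1830 · (1/2) = C(61, 2) · (1/2) = 1830/2 = 915 ≈ 915.000000.

E[X] = 915 = 915.000000.


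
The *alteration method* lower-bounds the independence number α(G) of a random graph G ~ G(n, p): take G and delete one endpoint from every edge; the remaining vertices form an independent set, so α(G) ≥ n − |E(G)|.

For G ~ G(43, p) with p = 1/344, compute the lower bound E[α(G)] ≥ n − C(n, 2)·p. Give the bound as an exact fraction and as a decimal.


E[|E(G)|] = C(43, 2)·p = 903 · (1/344) = 21/8.
E[α(G)] ≥ n − E[|E(G)|] = 43 − 21/8 = 323/8.
Numerically: ≈ 40.375.
(This is only a lower bound; the true E[α(G)] may be larger.)

E[α(G)] ≥ 323/8 ≈ 40.375.


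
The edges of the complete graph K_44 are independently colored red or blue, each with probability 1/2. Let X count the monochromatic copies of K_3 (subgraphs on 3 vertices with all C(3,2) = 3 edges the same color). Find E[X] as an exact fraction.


Let X = Σ_S X_S over the C(44, 3) = 13244 subsets S of size 3, where X_S = 1 if the K_3 on S is monochromatic.
For a fixed S, the K_3 on S has C(3, 2) = 3 edges. P[all 3 edges red] = (1/2)^3, and likewise for blue, so P[monochromatic] = 2·(1/2)^3 = 2^{1 − 3} = 1/4.
By linearity: E[X] = C(44, 3) · 2^{1 − 3} = 13244 · 1/4 = 3311.
Numerically: E[X] ≈ 3311.000.

E[X] = C(44,3)·2^(1−C(3,2)) = 3311 ≈ 3311.000.


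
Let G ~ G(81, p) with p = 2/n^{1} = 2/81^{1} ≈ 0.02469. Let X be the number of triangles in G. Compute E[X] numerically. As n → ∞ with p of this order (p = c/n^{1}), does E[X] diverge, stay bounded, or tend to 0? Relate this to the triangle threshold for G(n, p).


Number of potential triangles: C(81, 3) = 85320.
Each occurs with probability p³ ≈ (0.02469)³ ≈ 1.505341e-05.
By linearity: E[X] = C(81, 3)·p³ ≈ 85320 · 1.505341e-05 ≈ 1.2844.
Here α = 1, so p = 2/n is exactly at the triangle threshold p ~ 1/n. Asymptotically E[X] → c³/6 = 2³/6 = 4/3 ≈ 1.3333, a bounded constant. In this regime the triangle count is asymptotically Poisson(c³/6).

E[X] ≈ 1.2844; in regime p = Θ(1/n^{1}) E[X] stays bounded (at the triangle threshold p ~ 1/n).


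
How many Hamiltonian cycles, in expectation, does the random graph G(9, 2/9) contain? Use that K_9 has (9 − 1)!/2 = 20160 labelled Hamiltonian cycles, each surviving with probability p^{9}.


K_9 has (9 − 1)!/2 = 20160 labelled Hamiltonian cycles.
For each such Hamiltonian cycle H, let X_H = 1 if all 9 edges of H are present in G. Then P[X_H = 1] = p^{9} = (2/9)^{9} = 512/387420489.
By linearity of expectation: E[X] = Σ_H E[X_H] = 20160 · p^{9} = 20160 · 512/387420489 = 1146880/43046721.
Numerically: E[X] ≈ 0.0266427.

E[X] = 20160 · (2/9)^{9} = 1146880/43046721 ≈ 0.0266427.


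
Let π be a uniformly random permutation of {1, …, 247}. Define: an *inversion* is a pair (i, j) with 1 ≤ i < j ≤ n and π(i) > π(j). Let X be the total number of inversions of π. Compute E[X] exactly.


Write X = Σ X_I over the C(247, 2) = 30381 pairs i < j, with X_I the indicator of one inversion.
There are 30381 indicators.
For each fixed pair i < j, the values π(i) and π(j) are two distinct elements of {1, …, 247} in uniformly random order; by symmetry P[π(i) > π(j)] = 1/2.
By linearity: E[X] = 30381 · (1/2) = C(247, 2) · (1/2) = 30381/2 = 30381/2 ≈ 15190.50000.

E[X] = 30381/2 = 15190.50000.


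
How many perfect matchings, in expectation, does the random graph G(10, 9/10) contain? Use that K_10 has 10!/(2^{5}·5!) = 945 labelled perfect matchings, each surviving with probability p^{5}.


K_10 has 10!/(2^{5}·5!) = 945 labelled perfect matchings.
For each such perfect matching H, let X_H = 1 if all 5 edges of H are present in G. Then P[X_H = 1] = p^{5} = (9/10)^{5} = 59049/100000.
By linearity of expectation: E[X] = Σ_H E[X_H] = 945 · p^{5} = 945 · 59049/100000 = 11160261/20000.
Numerically: E[X] ≈ 558.

E[X] = 945 · (9/10)^{5} = 11160261/20000 ≈ 558.


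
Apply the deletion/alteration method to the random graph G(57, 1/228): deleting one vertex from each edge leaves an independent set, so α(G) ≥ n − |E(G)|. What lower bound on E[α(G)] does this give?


E[|E(G)|] = C(57, 2)·p = 1596 · (1/228) = 7.
E[α(G)] ≥ n − E[|E(G)|] = 57 − 7 = 50.
Numerically: ≈ 50.000000.
(This is only a lower bound; the true E[α(G)] may be larger.)

E[α(G)] ≥ 50 ≈ 50.000000.


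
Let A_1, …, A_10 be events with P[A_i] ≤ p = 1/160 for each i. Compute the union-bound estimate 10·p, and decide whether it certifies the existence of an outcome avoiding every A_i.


Union bound: P[∪_{i=1}^{10} A_i] ≤ Σ_i P[A_i] ≤ 10·p = 10·(1/160) = 1/16.
Numerically: 1/16 ≈ 0.062.
Is 1/16 < 1? YES.
Since P[∪ A_i] ≤ 1/16 < 1, the complement has P[∩ A_i^c] ≥ 1 − 1/16 = 15/16 > 0, so some outcome avoids every A_i.

10·p = 1/16 ≈ 0.062; existence CERTIFIED by the union bound.


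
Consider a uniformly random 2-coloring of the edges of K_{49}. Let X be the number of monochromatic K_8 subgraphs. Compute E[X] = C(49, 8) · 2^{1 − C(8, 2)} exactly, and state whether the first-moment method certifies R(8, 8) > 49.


E[X] = C(49, 8) · 2^{1 − 28} = 450978066 · 2^{−27} = 450978066/134217728.
As a reduced fraction: E[X] = 225489033/67108864 ≈ 3.360.
Is E[X] < 1? NO.
Since E[X] ≥ 1, the first-moment bound is inconclusive at n = 49; it does NOT by itself certify R(8, 8) > 49.

E[X] = 225489033/67108864 ≈ 3.360; E[X] ≥ 1; first-moment method inconclusive here.


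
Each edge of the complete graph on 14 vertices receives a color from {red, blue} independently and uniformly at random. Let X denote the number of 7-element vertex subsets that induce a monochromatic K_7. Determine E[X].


Let X = Σ_S X_S over the C(14, 7) = 3432 subsets S of size 7, where X_S = 1 if the K_7 on S is monochromatic.
For a fixed S, the K_7 on S has C(7, 2) = 21 edges. P[all 21 edges red] = (1/2)^21, and likewise for blue, so P[monochromatic] = 2·(1/2)^21 = 2^{1 − 21} = 1/1048576.
Summing: E[X] = C(14, 7) · 2^{1 − 21} = 3432 · 1/1048576 = 429/131072.
Numerically: E[X] ≈ 0.0033.

E[X] = C(14,7)·2^(1−C(7,2)) = 429/131072 ≈ 0.0033.


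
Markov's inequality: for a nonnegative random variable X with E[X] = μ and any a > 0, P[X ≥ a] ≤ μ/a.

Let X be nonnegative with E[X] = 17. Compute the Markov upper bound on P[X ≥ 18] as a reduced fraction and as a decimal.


μ = E[X] = 17, a = 18.
Markov: P[X ≥ 18] ≤ μ/a = (17)/18 = 17/18.
Numerically: ≈ 0.94444.
(Since a = 18 > μ = 17.00000, the bound 17/18 is < 1 and informative.)

P[X ≥ 18] ≤ 17/18 ≈ 0.94444.


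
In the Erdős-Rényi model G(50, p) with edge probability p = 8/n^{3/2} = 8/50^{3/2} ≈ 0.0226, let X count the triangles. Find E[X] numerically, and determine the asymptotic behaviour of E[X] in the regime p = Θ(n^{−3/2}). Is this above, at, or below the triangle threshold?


Number of potential triangles: C(50, 3) = 19600.
Each occurs with probability p³ ≈ (0.0226)³ ≈ 1.15852e-05.
By linearity: E[X] = C(50, 3)·p³ ≈ 19600 · 1.15852e-05 ≈ 0.227.
Since α = 3/2 > 1, p = c/n^{3/2} = o(1/n) is below the triangle threshold p ~ 1/n. Asymptotically E[X] ~ (c³/6)·n^{3(1−α)} = (8³/6)·n^{-1.5} → 0, so by Markov's inequality G has no triangles w.h.p.

E[X] ≈ 0.227; in regime p = Θ(1/n^{3/2}) E[X] tends to 0 (below the triangle threshold p ~ 1/n).


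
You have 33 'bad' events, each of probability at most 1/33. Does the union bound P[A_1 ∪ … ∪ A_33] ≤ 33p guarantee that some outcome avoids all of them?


Union bound: P[∪_{i=1}^{33} A_i] ≤ Σ_i P[A_i] ≤ 33·p = 33·(1/33) = 1.
Numerically: 1 ≈ 1.0000.
Is 1 < 1? NO.
Since the bound 1 is ≥ 1, the union bound is uninformative here; it does NOT by itself certify existence.

33·p = 1 ≈ 1.0000; existence NOT certified by the union bound.


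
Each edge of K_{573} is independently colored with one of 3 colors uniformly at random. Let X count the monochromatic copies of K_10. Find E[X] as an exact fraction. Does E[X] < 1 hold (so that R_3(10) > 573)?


E[X] = C(573, 10) · 3^{1 − 45} = 971597135635805762226 · 3^{−44} = 971597135635805762226/984770902183611232881.
As a reduced fraction: E[X] = 35985079097622435638/36472996377170786403 ≈ 0.9866.
Is E[X] < 1? YES.
Since E[X] < 1, there exists a 3-coloring of K_{573} with no monochromatic K_10; hence R_3(10) > 573.

E[X] = 35985079097622435638/36472996377170786403 ≈ 0.9866; E[X] < 1, so R_3(10) > 573.


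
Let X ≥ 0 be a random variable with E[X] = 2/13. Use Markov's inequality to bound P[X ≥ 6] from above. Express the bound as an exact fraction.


μ = E[X] = 2/13, a = 6.
Markov: P[X ≥ 6] ≤ μ/a = (2/13)/6 = 1/39.
Numerically: ≈ 0.0256.
(Since a = 6 > μ = 0.1538, the bound 1/39 is < 1 and informative.)

P[X ≥ 6] ≤ 1/39 ≈ 0.0256.


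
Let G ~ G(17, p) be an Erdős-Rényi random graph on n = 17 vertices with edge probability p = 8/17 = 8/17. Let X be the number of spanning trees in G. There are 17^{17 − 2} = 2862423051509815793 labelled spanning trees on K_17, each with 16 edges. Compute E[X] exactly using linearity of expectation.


K_17 has 17^{17 − 2} = 2862423051509815793 labelled spanning trees.
For each such spanning tree H, let X_H = 1 if all 16 edges of H are present in G. Then P[X_H = 1] = p^{16} = (8/17)^{16} = 281474976710656/48661191875666868481.
By linearity of expectation: E[X] = Σ_H E[X_H] = 2862423051509815793 · p^{16} = 2862423051509815793 · 281474976710656/48661191875666868481 = 281474976710656/17.
Numerically: E[X] ≈ 1.656e+13.

E[X] = 2862423051509815793 · (8/17)^{16} = 281474976710656/17 ≈ 1.656e+13.


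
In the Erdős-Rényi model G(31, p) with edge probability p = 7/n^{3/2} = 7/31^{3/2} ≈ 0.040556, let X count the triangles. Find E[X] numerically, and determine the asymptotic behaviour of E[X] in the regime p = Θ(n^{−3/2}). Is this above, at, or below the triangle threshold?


Number of potential triangles: C(31, 3) = 4495.
Each occurs with probability p³ ≈ (0.040556)³ ≈ 6.67062455e-05.
By linearity: E[X] = C(31, 3)·p³ ≈ 4495 · 6.67062455e-05 ≈ 0.299845.
Since α = 3/2 > 1, p = c/n^{3/2} = o(1/n) is below the triangle threshold p ~ 1/n. Asymptotically E[X] ~ (c³/6)·n^{3(1−α)} = (7³/6)·n^{-1.5} → 0, so by Markov's inequality G has no triangles w.h.p.

E[X] ≈ 0.299845; in regime p = Θ(1/n^{3/2}) E[X] tends to 0 (below the triangle threshold p ~ 1/n).


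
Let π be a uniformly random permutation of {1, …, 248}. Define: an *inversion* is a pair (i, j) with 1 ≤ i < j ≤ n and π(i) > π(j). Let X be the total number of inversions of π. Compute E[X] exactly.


Write X = Σ X_I over the C(248, 2) = 30628 pairs i < j, with X_I the indicator of one inversion.
There are 30628 indicators.
For each fixed pair i < j, the values π(i) and π(j) are two distinct elements of {1, …, 248} in uniformly random order; by symmetry P[π(i) > π(j)] = 1/2.
By linearity: E[X] = 30628 · (1/2) = C(248, 2) · (1/2) = 30628/2 = 15314 ≈ 15314.000.

E[X] = 15314 = 15314.000.


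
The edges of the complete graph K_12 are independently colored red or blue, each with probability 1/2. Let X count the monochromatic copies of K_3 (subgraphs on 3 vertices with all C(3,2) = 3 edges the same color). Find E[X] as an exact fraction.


Let X = Σ_S X_S over the C(12, 3) = 220 subsets S of size 3, where X_S = 1 if the K_3 on S is monochromatic.
For a fixed S, the K_3 on S has C(3, 2) = 3 edges. P[all 3 edges red] = (1/2)^3, and likewise for blue, so P[monochromatic] = 2·(1/2)^3 = 2^{1 − 3} = 1/4.
Summing: E[X] = C(12, 3) · 2^{1 − 3} = 220 · 1/4 = 55.
Numerically: E[X] ≈ 55.0000.

E[X] = C(12,3)·2^(1−C(3,2)) = 55 ≈ 55.0000.


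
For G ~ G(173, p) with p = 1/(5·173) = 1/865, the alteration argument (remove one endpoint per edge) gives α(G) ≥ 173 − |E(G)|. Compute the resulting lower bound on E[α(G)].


E[|E(G)|] = C(173, 2)·p = 14878 · (1/865) = 86/5.
E[α(G)] ≥ n − E[|E(G)|] = 173 − 86/5 = 779/5.
Numerically: ≈ 155.800.
(This is only a lower bound; the true E[α(G)] may be larger.)

E[α(G)] ≥ 779/5 ≈ 155.800.


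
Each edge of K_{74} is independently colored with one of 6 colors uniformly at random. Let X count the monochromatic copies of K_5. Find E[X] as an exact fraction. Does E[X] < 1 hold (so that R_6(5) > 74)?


E[X] = C(74, 5) · 6^{1 − 10} = 16108764 · 6^{−9} = 16108764/10077696.
As a reduced fraction: E[X] = 1342397/839808 ≈ 1.598457.
Is E[X] < 1? NO.
Since E[X] ≥ 1, the first-moment bound is inconclusive at n = 74; it does NOT by itself certify R_6(5) > 74.

E[X] = 1342397/839808 ≈ 1.598457; E[X] ≥ 1; first-moment method inconclusive here.


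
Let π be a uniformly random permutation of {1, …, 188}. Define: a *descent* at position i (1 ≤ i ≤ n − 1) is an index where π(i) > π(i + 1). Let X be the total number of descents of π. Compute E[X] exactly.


Write X = Σ X_I over i = 1, …, 187, with X_I the indicator of one descent.
There are 187 indicators.
For each fixed i, the pair (π(i), π(i+1)) is a uniformly random ordered pair of distinct values from {1, …, 188}; by symmetry P[π(i) > π(i+1)] = 1/2.
By linearity: E[X] = 187 · (1/2) = (188 − 1) · (1/2) = 187/2 ≈ 93.50000.

E[X] = 187/2 = 93.50000.


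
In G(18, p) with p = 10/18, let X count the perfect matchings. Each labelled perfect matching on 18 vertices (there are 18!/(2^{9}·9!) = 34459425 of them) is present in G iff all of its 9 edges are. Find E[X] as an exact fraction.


K_18 has 18!/(2^{9}·9!) = 34459425 labelled perfect matchings.
For each such perfect matching H, let X_H = 1 if all 9 edges of H are present in G. Then P[X_H = 1] = p^{9} = (5/9)^{9} = 1953125/387420489.
By linearity: E[X] = Σ_H E[X_H] = 34459425 · p^{9} = 34459425 · 1953125/387420489 = 830908203125/4782969.
Numerically: E[X] ≈ 173722.

E[X] = 34459425 · (5/9)^{9} = 830908203125/4782969 ≈ 173722.


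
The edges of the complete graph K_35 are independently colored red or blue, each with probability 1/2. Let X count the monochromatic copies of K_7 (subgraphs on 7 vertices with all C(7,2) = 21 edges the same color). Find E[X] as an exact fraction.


Let X = Σ_S X_S over the C(35, 7) = 6724520 subsets S of size 7, where X_S = 1 if the K_7 on S is monochromatic.
For a fixed S, the K_7 on S has C(7, 2) = 21 edges. P[all 21 edges red] = (1/2)^21, and likewise for blue, so P[monochromatic] = 2·(1/2)^21 = 2^{1 − 21} = 1/1048576.
By linearity of expectation: E[X] = C(35, 7) · 2^{1 − 21} = 6724520 · 1/1048576 = 840565/131072.
Numerically: E[X] ≈ 6.413.

E[X] = C(35,7)·2^(1−C(7,2)) = 840565/131072 ≈ 6.413.


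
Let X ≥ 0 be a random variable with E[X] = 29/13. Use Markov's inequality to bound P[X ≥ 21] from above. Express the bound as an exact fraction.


μ = E[X] = 29/13, a = 21.
Markov: P[X ≥ 21] ≤ μ/a = (29/13)/21 = 29/273.
Numerically: ≈ 0.106227.
(Since a = 21 > μ = 2.230769, the bound 29/273 is < 1 and informative.)

P[X ≥ 21] ≤ 29/273 ≈ 0.106227.


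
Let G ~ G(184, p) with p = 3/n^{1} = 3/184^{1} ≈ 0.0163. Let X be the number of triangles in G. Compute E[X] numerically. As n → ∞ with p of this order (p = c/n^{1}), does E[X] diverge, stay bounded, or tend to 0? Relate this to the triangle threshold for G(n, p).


Number of potential triangles: C(184, 3) = 1021384.
Each occurs with probability p³ ≈ (0.0163)³ ≈ 4.33421e-06.
By linearity: E[X] = C(184, 3)·p³ ≈ 1021384 · 4.33421e-06 ≈ 4.427.
Here α = 1, so p = 3/n is exactly at the triangle threshold p ~ 1/n. Asymptotically E[X] → c³/6 = 3³/6 = 9/2 ≈ 4.500, a bounded constant. In this regime the triangle count is asymptotically Poisson(c³/6).

E[X] ≈ 4.427; in regime p = Θ(1/n^{1}) E[X] stays bounded (at the triangle threshold p ~ 1/n).


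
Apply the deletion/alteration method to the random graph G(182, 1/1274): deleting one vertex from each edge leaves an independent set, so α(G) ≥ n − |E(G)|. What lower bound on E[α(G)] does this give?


E[|E(G)|] = C(182, 2)·p = 16471 · (1/1274) = 181/14.
E[α(G)] ≥ n − E[|E(G)|] = 182 − 181/14 = 2367/14.
Numerically: ≈ 169.071429.
(This is only a lower bound; the true E[α(G)] may be larger.)

E[α(G)] ≥ 2367/14 ≈ 169.071429.


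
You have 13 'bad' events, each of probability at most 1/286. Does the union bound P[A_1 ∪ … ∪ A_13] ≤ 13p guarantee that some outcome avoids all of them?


Union bound: P[∪_{i=1}^{13} A_i] ≤ Σ_i P[A_i] ≤ 13·p = 13·(1/286) = 1/22.
Numerically: 1/22 ≈ 0.0455.
Is 1/22 < 1? YES.
Since P[∪ A_i] ≤ 1/22 < 1, the complement has P[∩ A_i^c] ≥ 1 − 1/22 = 21/22 > 0, so some outcome avoids every A_i.

13·p = 1/22 ≈ 0.0455; existence CERTIFIED by the union bound.


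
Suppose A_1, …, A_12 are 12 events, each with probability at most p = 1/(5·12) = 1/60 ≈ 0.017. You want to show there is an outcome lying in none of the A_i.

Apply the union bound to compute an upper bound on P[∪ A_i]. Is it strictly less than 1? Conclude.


Union bound: P[∪_{i=1}^{12} A_i] ≤ Σ_i P[A_i] ≤ 12·p = 12·(1/60) = 1/5.
Numerically: 1/5 ≈ 0.200.
Is 1/5 < 1? YES.
Since P[∪ A_i] ≤ 1/5 < 1, the complement has P[∩ A_i^c] ≥ 1 − 1/5 = 4/5 > 0, so some outcome avoids every A_i.

12·p = 1/5 ≈ 0.200; existence CERTIFIED by the union bound.


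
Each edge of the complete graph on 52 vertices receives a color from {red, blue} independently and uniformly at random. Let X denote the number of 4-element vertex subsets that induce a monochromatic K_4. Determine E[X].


Let X = Σ_S X_S over the C(52, 4) = 270725 subsets S of size 4, where X_S = 1 if the K_4 on S is monochromatic.
For a fixed S, the K_4 on S has C(4, 2) = 6 edges. P[all 6 edges red] = (1/2)^6, and likewise for blue, so P[monochromatic] = 2·(1/2)^6 = 2^{1 − 6} = 1/32.
By linearity of expectation: E[X] = C(52, 4) · 2^{1 − 6} = 270725 · 1/32 = 270725/32.
Numerically: E[X] ≈ 8460.156.

E[X] = C(52,4)·2^(1−C(4,2)) = 270725/32 ≈ 8460.156.
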